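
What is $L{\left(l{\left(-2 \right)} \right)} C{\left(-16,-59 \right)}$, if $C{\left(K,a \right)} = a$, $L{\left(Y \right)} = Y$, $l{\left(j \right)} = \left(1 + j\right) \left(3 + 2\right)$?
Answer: $295$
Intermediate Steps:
$l{\left(j \right)} = 5 + 5 j$ ($l{\left(j \right)} = \left(1 + j\right) 5 = 5 + 5 j$)
$L{\left(l{\left(-2 \right)} \right)} C{\left(-16,-59 \right)} = \left(5 + 5 \left(-2\right)\right) \left(-59\right) = \left(5 - 10\right) \left(-59\right) = \left(-5\right) \left(-59\right) = 295$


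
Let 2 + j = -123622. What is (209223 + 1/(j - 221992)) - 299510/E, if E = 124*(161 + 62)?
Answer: 499858794683031/2389243408 ≈ 2.0921e+5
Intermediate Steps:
j = -123624 (j = -2 - 123622 = -123624)
E = 27652 (E = 124*223 = 27652)
(209223 + 1/(j - 221992)) - 299510/E = (209223 + 1/(-123624 - 221992)) - 299510/27652 = (209223 + 1/(-345616)) - 299510/27652 = (209223 - 1/345616) - 1*149755/13826 = 72310816367/345616 - 149755/13826 = 499858794683031/2389243408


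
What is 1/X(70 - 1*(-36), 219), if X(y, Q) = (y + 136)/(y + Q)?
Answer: 325/242 ≈ 1.3430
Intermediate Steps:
X(y, Q) = (136 + y)/(Q + y)
1/X(70 - 1*(-36), 219) = 1/((136 + (70 - 1*(-36)))/(219 + (70 - 1*(-36)))) = 1/((136 + (70 + 36))/(219 + (70 + 36))) = 1/((136 + 106)/(219 + 106)) = 1/(242/325) = 325/242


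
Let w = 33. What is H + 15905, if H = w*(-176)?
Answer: 10097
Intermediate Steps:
H = -5808 (H = 33*(-176) = -5808)
H + 15905 = -5808 + 15905 = 10097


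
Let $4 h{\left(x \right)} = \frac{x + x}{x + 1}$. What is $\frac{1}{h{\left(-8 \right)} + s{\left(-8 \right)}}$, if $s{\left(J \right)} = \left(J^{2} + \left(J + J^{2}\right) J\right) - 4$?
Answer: $- \frac{7}{2712} \approx -0.0025811$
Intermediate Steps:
$h{\left(x \right)} = \frac{x}{2 \left(1 + x\right)}$ ($h{\left(x \right)} = \frac{\left(x + x\right) \frac{1}{x + 1}}{4} = \frac{2 x \frac{1}{1 + x}}{4} = \frac{x}{2 \left(1 + x\right)}$)
$s{\left(J \right)} = -4 + J^{2} + J \left(J + J^{2}\right)$ ($s{\left(J \right)} = \left(J^{2} + J \left(J + J^{2}\right)\right) - 4 = -4 + J^{2} + J \left(J + J^{2}\right)$)
$\frac{1}{h{\left(-8 \right)} + s{\left(-8 \right)}} = \frac{1}{\frac{1}{2} \left(-8\right) \frac{1}{1 - 8} + \left(-4 + \left(-8\right)^{3} + 2 \left(-8\right)^{2}\right)} = \frac{1}{\frac{1}{2} \left(-8\right) \frac{1}{-7} - 388} = \frac{1}{\frac{1}{2} \left(-8\right) \left(- \frac{1}{7}\right) - 388} = \frac{1}{\frac{4}{7} - 388} = \frac{1}{- \frac{2712}{7}} = - \frac{7}{2712}$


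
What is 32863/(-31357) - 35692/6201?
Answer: -1322977507/194444757 ≈ -6.8039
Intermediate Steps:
32863/(-31357) - 35692/6201 = 32863*(-1/31357) - 35692*1/6201 = -32863/31357 - 35692/6201 = -1322977507/194444757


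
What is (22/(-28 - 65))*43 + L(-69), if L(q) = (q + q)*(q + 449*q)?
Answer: 398494754/93 ≈ 4.2849e+6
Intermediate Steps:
L(q) = 900*q**2 (L(q) = (2*q)*(450*q) = 900*q**2)
(22/(-28 - 65))*43 + L(-69) = (22/(-28 - 65))*43 + 900*(-69)**2 = (22/(-93))*43 + 900*4761 = (22*(-1/93))*43 + 4284900 = -22/93*43 + 4284900 = -946/93 + 4284900 = 398494754/93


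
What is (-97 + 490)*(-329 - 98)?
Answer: -167811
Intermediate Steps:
(-97 + 490)*(-329 - 98) = 393*(-427) = -167811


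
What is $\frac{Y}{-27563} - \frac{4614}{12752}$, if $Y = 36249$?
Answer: $- \frac{6853755}{4087016} \approx -1.677$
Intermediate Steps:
$\frac{Y}{-27563} - \frac{4614}{12752} = \frac{36249}{-27563} - \frac{4614}{12752} = 36249 \left(- \frac{1}{27563}\right) - \frac{2307}{6376} = - \frac{843}{641} - \frac{2307}{6376} = - \frac{6853755}{4087016}$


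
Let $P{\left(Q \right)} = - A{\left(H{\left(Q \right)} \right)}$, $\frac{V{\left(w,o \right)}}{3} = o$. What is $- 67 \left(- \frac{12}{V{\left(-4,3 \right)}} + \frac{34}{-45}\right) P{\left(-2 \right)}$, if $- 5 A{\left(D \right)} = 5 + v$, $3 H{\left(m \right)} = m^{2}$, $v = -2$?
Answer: $\frac{6298}{75} \approx 83.973$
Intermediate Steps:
$V{\left(w,o \right)} = 3 o$
$H{\left(m \right)} = \frac{m^{2}}{3}$
$A{\left(D \right)} = - \frac{3}{5}$ ($A{\left(D \right)} = - \frac{5 - 2}{5} = \left(- \frac{1}{5}\right) 3 = - \frac{3}{5}$)
$P{\left(Q \right)} = \frac{3}{5}$ ($P{\left(Q \right)} = \left(-1\right) \left(- \frac{3}{5}\right) = \frac{3}{5}$)
$- 67 \left(- \frac{12}{V{\left(-4,3 \right)}} + \frac{34}{-45}\right) P{\left(-2 \right)} = - 67 \left(- \frac{12}{3 \cdot 3} + \frac{34}{-45}\right) \frac{3}{5} = - 67 \left(- \frac{12}{9} + 34 \left(- \frac{1}{45}\right)\right) \frac{3}{5} = - 67 \left(\left(-12\right) \frac{1}{9} - \frac{34}{45}\right) \frac{3}{5} = - 67 \left(- \frac{4}{3} - \frac{34}{45}\right) \frac{3}{5} = \left(-67\right) \left(- \frac{94}{45}\right) \frac{3}{5} = \frac{6298}{45} \cdot \frac{3}{5} = \frac{6298}{75}$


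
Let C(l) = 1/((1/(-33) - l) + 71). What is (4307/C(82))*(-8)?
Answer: 12541984/33 ≈ 3.8006e+5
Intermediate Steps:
C(l) = 1/(2342/33 - l) (C(l) = 1/((-1/33 - l) + 71) = 1/(2342/33 - l))
(4307/C(82))*(-8) = (4307/((-33/(-2342 + 33*82))))*(-8) = (4307/((-33/(-2342 + 2706))))*(-8) = (4307/((-33/364)))*(-8) = (4307/((-33*1/364)))*(-8) = (4307/(-33/364))*(-8) = (4307*(-364/33))*(-8) = -1567748/33*(-8) = 12541984/33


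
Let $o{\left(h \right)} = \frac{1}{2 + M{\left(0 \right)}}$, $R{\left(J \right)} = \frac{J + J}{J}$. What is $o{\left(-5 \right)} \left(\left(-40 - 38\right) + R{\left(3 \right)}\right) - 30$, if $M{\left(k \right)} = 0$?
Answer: $-68$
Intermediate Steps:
$R{\left(J \right)} = 2$ ($R{\left(J \right)} = \frac{2 J}{J} = 2$)
$o{\left(h \right)} = \frac{1}{2}$ ($o{\left(h \right)} = \frac{1}{2 + 0} = \frac{1}{2}$)
$o{\left(-5 \right)} \left(\left(-40 - 38\right) + R{\left(3 \right)}\right) - 30 = \frac{\left(-40 - 38\right) + 2}{2} - 30 = \frac{-78 + 2}{2} - 30 = \frac{1}{2} \left(-76\right) - 30 = -38 - 30 = -68$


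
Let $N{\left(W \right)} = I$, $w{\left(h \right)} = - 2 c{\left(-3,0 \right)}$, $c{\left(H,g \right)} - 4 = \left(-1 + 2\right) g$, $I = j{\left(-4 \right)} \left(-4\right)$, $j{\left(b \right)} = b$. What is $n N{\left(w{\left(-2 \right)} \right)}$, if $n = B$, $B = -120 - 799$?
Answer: $-14704$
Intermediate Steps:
$I = 16$ ($I = \left(-4\right) \left(-4\right) = 16$)
$B = -919$ ($B = -120 - 799 = -919$)
$c{\left(H,g \right)} = 4 + g$ ($c{\left(H,g \right)} = 4 + \left(-1 + 2\right) g = 4 + 1 g = 4 + g$)
$w{\left(h \right)} = -8$ ($w{\left(h \right)} = - 2 \left(4 + 0\right) = \left(-2\right) 4 = -8$)
$n = -919$
$N{\left(W \right)} = 16$
$n N{\left(w{\left(-2 \right)} \right)} = \left(-919\right) 16 = -14704$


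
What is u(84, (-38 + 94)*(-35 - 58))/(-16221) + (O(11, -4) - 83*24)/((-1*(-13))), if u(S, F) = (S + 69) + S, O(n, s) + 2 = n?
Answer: -10723108/70291 ≈ -152.55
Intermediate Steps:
O(n, s) = -2 + n
u(S, F) = 69 + 2*S (u(S, F) = (69 + S) + S = 69 + 2*S)
u(84, (-38 + 94)*(-35 - 58))/(-16221) + (O(11, -4) - 83*24)/((-1*(-13))) = (69 + 2*84)/(-16221) + ((-2 + 11) - 83*24)/((-1*(-13))) = (69 + 168)*(-1/16221) + (9 - 1992)/13 = 237*(-1/16221) - 1983*1/13 = -79/5407 - 1983/13 = -10723108/70291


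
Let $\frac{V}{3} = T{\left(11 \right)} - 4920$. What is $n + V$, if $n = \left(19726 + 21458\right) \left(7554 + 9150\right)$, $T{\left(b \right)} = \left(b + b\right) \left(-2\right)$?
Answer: $687922644$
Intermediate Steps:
$T{\left(b \right)} = - 4 b$ ($T{\left(b \right)} = 2 b \left(-2\right) = - 4 b$)
$V = -14892$ ($V = 3 \left(\left(-4\right) 11 - 4920\right) = 3 \left(-44 - 4920\right) = 3 \left(-4964\right) = -14892$)
$n = 687937536$ ($n = 41184 \cdot 16704 = 687937536$)
$n + V = 687937536 - 14892 = 687922644$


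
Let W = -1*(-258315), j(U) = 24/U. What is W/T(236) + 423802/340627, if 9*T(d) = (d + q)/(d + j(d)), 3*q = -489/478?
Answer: 1054582221361329082/452765155297 ≈ 2.3292e+6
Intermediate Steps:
W = 258315
q = -163/478 (q = (-489/478)/3 = (-489*1/478)/3 = (⅓)*(-489/478) = -163/478 ≈ -0.34100)
T(d) = (-163/478 + d)/(9*(d + 24/d)) (T(d) = ((d - 163/478)/(d + 24/d))/9 = ((-163/478 + d)/(d + 24/d))/9 = (-163/478 + d)/(9*(d + 24/d)))
W/T(236) + 423802/340627 = 258315/(((1/4302)*236*(-163 + 478*236)/(24 + 236²))) + 423802/340627 = 258315/(((1/4302)*236*(-163 + 112808)/(24 + 55696))) + 423802*(1/340627) = 258315/(((1/4302)*236*112645/55720)) + 423802/340627 = 258315/(((1/4302)*236*(1/55720)*112645)) + 423802/340627 = 258315/(1329211/11985372) + 423802/340627 = 258315*(11985372/1329211) + 423802/340627 = 3096001368180/1329211 + 423802/340627 = 1054582221361329082/452765155297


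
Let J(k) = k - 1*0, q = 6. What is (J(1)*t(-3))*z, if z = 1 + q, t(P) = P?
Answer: -21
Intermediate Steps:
J(k) = k (J(k) = k + 0 = k)
z = 7 (z = 1 + 6 = 7)
(J(1)*t(-3))*z = (1*(-3))*7 = -3*7 = -21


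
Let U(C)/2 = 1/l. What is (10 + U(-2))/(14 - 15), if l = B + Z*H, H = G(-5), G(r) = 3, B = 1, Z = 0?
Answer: -12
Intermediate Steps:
H = 3
l = 1 (l = 1 + 0*3 = 1 + 0 = 1)
U(C) = 2 (U(C) = 2/1 = 2*1 = 2)
(10 + U(-2))/(14 - 15) = (10 + 2)/(14 - 15) = 12/(-1) = -1*12 = -12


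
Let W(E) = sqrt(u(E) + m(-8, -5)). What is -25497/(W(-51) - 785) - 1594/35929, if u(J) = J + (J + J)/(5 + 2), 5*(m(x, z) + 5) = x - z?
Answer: 8378320633757/258333893338 + 8499*I*sqrt(87185)/7190122 ≈ 32.432 + 0.34902*I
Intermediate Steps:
m(x, z) = -5 - z/5 + x/5 (m(x, z) = -5 + (x - z)/5 = -5 + (-z/5 + x/5) = -5 - z/5 + x/5)
u(J) = 9*J/7 (u(J) = J + (2*J)/7 = J + (2*J)*(1/7) = J + 2*J/7 = 9*J/7)
W(E) = sqrt(-28/5 + 9*E/7) (W(E) = sqrt(9*E/7 + (-5 - 1/5*(-5) + (1/5)*(-8))) = sqrt(9*E/7 + (-5 + 1 - 8/5)) = sqrt(9*E/7 - 28/5) = sqrt(-28/5 + 9*E/7))
-25497/(W(-51) - 785) - 1594/35929 = -25497/(sqrt(-6860 + 1575*(-51))/35 - 785) - 1594/35929 = -25497/(sqrt(-6860 - 80325)/35 - 785) - 1594*1/35929 = -25497/(sqrt(-87185)/35 - 785) - 1594/35929 = -25497/((I*sqrt(87185))/35 - 785) - 1594/35929 = -25497/(I*sqrt(87185)/35 - 785) - 1594/35929 = -25497/(-785 + I*sqrt(87185)/35) - 1594/35929 = -1594/35929 - 25497/(-785 + I*sqrt(87185)/35)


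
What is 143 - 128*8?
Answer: -881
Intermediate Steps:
143 - 128*8 = 143 - 32*32 = 143 - 1024 = -881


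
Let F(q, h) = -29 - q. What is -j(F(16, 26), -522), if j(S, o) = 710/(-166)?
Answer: 355/83 ≈ 4.2771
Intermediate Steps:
j(S, o) = -355/83 (j(S, o) = 710*(-1/166) = -355/83)
-j(F(16, 26), -522) = -1*(-355/83) = 355/83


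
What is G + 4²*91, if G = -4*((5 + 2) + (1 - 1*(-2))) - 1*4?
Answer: 1412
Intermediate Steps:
G = -44 (G = -4*(7 + (1 + 2)) - 4 = -4*(7 + 3) - 4 = -4*10 - 4 = -40 - 4 = -44)
G + 4²*91 = -44 + 4²*91 = -44 + 16*91 = -44 + 1456 = 1412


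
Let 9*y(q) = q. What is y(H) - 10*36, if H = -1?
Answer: -3241/9 ≈ -360.11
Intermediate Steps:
y(q) = q/9
y(H) - 10*36 = (1/9)*(-1) - 10*36 = -1/9 - 360 = -3241/9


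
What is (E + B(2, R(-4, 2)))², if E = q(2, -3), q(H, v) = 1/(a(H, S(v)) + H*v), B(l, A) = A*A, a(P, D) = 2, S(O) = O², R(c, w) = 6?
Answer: 20449/16 ≈ 1278.1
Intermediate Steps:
B(l, A) = A²
q(H, v) = 1/(2 + H*v)
E = -¼ (E = 1/(2 + 2*(-3)) = 1/(2 - 6) = 1/(-4) = -¼ ≈ -0.25000)
(E + B(2, R(-4, 2)))² = (-¼ + 6²)² = (-¼ + 36)² = (143/4)² = 20449/16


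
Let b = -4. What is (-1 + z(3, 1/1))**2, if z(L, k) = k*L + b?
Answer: 4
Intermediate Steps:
z(L, k) = -4 + L*k (z(L, k) = k*L - 4 = L*k - 4 = -4 + L*k)
(-1 + z(3, 1/1))**2 = (-1 + (-4 + 3/1))**2 = (-1 + (-4 + 3*1))**2 = (-1 + (-4 + 3))**2 = (-1 - 1)**2 = (-2)**2 = 4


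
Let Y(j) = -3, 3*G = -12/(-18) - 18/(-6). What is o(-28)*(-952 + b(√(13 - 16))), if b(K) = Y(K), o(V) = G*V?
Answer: 294140/9 ≈ 32682.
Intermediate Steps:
G = 11/9 (G = (-12/(-18) - 18/(-6))/3 = (-12*(-1/18) - 18*(-⅙))/3 = (⅔ + 3)/3 = (⅓)*(11/3) = 11/9 ≈ 1.2222)
o(V) = 11*V/9
b(K) = -3
o(-28)*(-952 + b(√(13 - 16))) = ((11/9)*(-28))*(-952 - 3) = -308/9*(-955) = 294140/9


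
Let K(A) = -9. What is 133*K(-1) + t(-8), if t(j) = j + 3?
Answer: -1202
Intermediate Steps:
t(j) = 3 + j
133*K(-1) + t(-8) = 133*(-9) + (3 - 8) = -1197 - 5 = -1202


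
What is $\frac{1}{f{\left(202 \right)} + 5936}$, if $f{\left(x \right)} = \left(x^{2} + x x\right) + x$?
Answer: $\frac{1}{87746} \approx 1.1397 \cdot 10^{-5}$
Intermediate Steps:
$f{\left(x \right)} = x + 2 x^{2}$ ($f{\left(x \right)} = \left(x^{2} + x^{2}\right) + x = 2 x^{2} + x = x + 2 x^{2}$)
$\frac{1}{f{\left(202 \right)} + 5936} = \frac{1}{202 \left(1 + 2 \cdot 202\right) + 5936} = \frac{1}{202 \left(1 + 404\right) + 5936} = \frac{1}{202 \cdot 405 + 5936} = \frac{1}{81810 + 5936} = \frac{1}{87746}$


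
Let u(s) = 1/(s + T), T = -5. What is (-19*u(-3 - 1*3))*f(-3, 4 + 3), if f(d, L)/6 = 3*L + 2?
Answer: 2622/11 ≈ 238.36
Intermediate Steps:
f(d, L) = 12 + 18*L (f(d, L) = 6*(3*L + 2) = 6*(2 + 3*L) = 12 + 18*L)
u(s) = 1/(-5 + s) (u(s) = 1/(s - 5) = 1/(-5 + s))
(-19*u(-3 - 1*3))*f(-3, 4 + 3) = (-19/(-5 + (-3 - 1*3)))*(12 + 18*(4 + 3)) = (-19/(-5 + (-3 - 3)))*(12 + 18*7) = (-19/(-5 - 6))*(12 + 126) = -19/(-11)*138 = -19*(-1/11)*138 = (19/11)*138 = 2622/11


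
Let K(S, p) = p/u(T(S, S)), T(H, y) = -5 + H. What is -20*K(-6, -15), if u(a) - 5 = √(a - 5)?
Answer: 1500/41 - 1200*I/41 ≈ 36.585 - 29.268*I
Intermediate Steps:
u(a) = 5 + √(-5 + a) (u(a) = 5 + √(a - 5) = 5 + √(-5 + a))
K(S, p) = p/(5 + √(-10 + S)) (K(S, p) = p/(5 + √(-5 + (-5 + S))) = p/(5 + √(-10 + S)))
-20*K(-6, -15) = -(-300)/(5 + √(-10 - 6)) = -(-300)/(5 + √(-16)) = -(-300)/(5 + 4*I) = -(-300)*(5 - 4*I)/41 = 300*(5 - 4*I)/41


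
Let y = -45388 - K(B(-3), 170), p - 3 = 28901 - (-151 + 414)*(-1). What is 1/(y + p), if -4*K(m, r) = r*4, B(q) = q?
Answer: -1/16051 ≈ -6.2301e-5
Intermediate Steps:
K(m, r) = -r (K(m, r) = -r*4/4 = -r)
p = 29167 (p = 3 + (28901 - (-151 + 414)*(-1)) = 3 + (28901 - 263*(-1)) = 3 + (28901 - 1*(-263)) = 3 + (28901 + 263) = 3 + 29164 = 29167)
y = -45218 (y = -45388 - (-1)*170 = -45388 - 1*(-170) = -45388 + 170 = -45218)
1/(y + p) = 1/(-45218 + 29167) = 1/(-16051) = -1/16051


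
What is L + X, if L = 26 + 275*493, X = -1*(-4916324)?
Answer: 5051925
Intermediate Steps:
X = 4916324
L = 135601 (L = 26 + 135575 = 135601)
L + X = 135601 + 4916324 = 5051925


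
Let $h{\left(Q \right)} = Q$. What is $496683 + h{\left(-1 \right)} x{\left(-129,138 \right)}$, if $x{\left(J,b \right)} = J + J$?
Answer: $496941$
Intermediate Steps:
$x{\left(J,b \right)} = 2 J$
$496683 + h{\left(-1 \right)} x{\left(-129,138 \right)} = 496683 - 2 \left(-129\right) = 496683 - -258 = 496683 + 258 = 496941$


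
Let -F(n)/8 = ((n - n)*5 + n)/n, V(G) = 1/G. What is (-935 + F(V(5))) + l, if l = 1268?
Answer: 325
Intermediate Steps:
V(G) = 1/G
F(n) = -8 (F(n) = -8*((n - n)*5 + n)/n = -8*(0*5 + n)/n = -8*(0 + n)/n = -8*n/n = -8*1 = -8)
(-935 + F(V(5))) + l = (-935 - 8) + 1268 = -943 + 1268 = 325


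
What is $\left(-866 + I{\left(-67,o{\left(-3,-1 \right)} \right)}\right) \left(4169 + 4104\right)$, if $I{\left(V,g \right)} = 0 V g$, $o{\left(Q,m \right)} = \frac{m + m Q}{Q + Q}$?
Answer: $-7164418$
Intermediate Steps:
$o{\left(Q,m \right)} = \frac{m + Q m}{2 Q}$
$I{\left(V,g \right)} = 0$ ($I{\left(V,g \right)} = 0 g = 0$)
$\left(-866 + I{\left(-67,o{\left(-3,-1 \right)} \right)}\right) \left(4169 + 4104\right) = \left(-866 + 0\right) \left(4169 + 4104\right) = \left(-866\right) 8273 = -7164418$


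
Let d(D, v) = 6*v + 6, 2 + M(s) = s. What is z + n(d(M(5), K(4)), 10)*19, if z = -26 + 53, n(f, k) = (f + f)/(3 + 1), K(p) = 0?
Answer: 84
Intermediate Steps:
M(s) = -2 + s
d(D, v) = 6 + 6*v
n(f, k) = f/2 (n(f, k) = (2*f)/4 = (2*f)*(¼) = f/2)
z = 27
z + n(d(M(5), K(4)), 10)*19 = 27 + ((6 + 6*0)/2)*19 = 27 + ((6 + 0)/2)*19 = 27 + ((½)*6)*19 = 27 + 3*19 = 27 + 57 = 84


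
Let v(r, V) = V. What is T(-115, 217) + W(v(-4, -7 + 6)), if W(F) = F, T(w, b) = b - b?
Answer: -1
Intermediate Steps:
T(w, b) = 0
T(-115, 217) + W(v(-4, -7 + 6)) = 0 + (-7 + 6) = 0 - 1 = -1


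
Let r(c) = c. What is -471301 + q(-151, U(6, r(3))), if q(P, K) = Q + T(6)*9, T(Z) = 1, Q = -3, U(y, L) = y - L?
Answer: -471295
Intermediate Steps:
q(P, K) = 6 (q(P, K) = -3 + 1*9 = -3 + 9 = 6)
-471301 + q(-151, U(6, r(3))) = -471301 + 6 = -471295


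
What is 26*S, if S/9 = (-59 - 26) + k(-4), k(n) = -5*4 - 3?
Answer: -25272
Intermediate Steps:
k(n) = -23 (k(n) = -20 - 3 = -23)
S = -972 (S = 9*((-59 - 26) - 23) = 9*(-85 - 23) = 9*(-108) = -972)
26*S = 26*(-972) = -25272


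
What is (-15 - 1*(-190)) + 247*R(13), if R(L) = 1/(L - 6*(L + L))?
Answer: 1906/11 ≈ 173.27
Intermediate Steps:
R(L) = -1/(11*L) (R(L) = 1/(L - 12*L) = 1/(-11*L) = -1/(11*L))
(-15 - 1*(-190)) + 247*R(13) = (-15 - 1*(-190)) + 247*(-1/11/13) = (-15 + 190) + 247*(-1/11*1/13) = 175 + 247*(-1/143) = 175 - 19/11 = 1906/11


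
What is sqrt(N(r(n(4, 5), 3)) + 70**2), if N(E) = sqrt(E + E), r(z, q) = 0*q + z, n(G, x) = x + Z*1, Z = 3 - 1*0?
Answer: 2*sqrt(1226) ≈ 70.029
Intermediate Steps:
Z = 3 (Z = 3 + 0 = 3)
n(G, x) = 3 + x (n(G, x) = x + 3*1 = x + 3 = 3 + x)
r(z, q) = z (r(z, q) = 0 + z = z)
N(E) = sqrt(2)*sqrt(E) (N(E) = sqrt(2*E) = sqrt(2)*sqrt(E))
sqrt(N(r(n(4, 5), 3)) + 70**2) = sqrt(sqrt(2)*sqrt(3 + 5) + 70**2) = sqrt(sqrt(2)*sqrt(8) + 4900) = sqrt(sqrt(2)*(2*sqrt(2)) + 4900) = sqrt(4 + 4900) = sqrt(4904) = 2*sqrt(1226)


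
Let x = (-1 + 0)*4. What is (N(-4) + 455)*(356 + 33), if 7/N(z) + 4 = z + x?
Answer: 2121217/12 ≈ 1.7677e+5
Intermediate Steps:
x = -4 (x = -1*4 = -4)
N(z) = 7/(-8 + z) (N(z) = 7/(-4 + (z - 4)) = 7/(-4 + (-4 + z)) = 7/(-8 + z))
(N(-4) + 455)*(356 + 33) = (7/(-8 - 4) + 455)*(356 + 33) = (7/(-12) + 455)*389 = (7*(-1/12) + 455)*389 = (-7/12 + 455)*389 = (5453/12)*389 = 2121217/12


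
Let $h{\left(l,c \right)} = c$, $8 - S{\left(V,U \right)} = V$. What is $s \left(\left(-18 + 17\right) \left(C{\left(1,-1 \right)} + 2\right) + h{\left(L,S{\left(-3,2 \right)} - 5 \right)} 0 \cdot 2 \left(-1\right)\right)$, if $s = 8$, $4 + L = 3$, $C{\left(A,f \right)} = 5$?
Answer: $-56$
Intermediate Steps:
$S{\left(V,U \right)} = 8 - V$
$L = -1$ ($L = -4 + 3 = -1$)
$s \left(\left(-18 + 17\right) \left(C{\left(1,-1 \right)} + 2\right) + h{\left(L,S{\left(-3,2 \right)} - 5 \right)} 0 \cdot 2 \left(-1\right)\right) = 8 \left(\left(-18 + 17\right) \left(5 + 2\right) + \left(\left(8 - -3\right) - 5\right) 0 \cdot 2 \left(-1\right)\right) = 8 \left(\left(-1\right) 7 + \left(\left(8 + 3\right) - 5\right) 0 \left(-1\right)\right) = 8 \left(-7 + \left(11 - 5\right) 0 \left(-1\right)\right) = 8 \left(-7 + 6 \cdot 0 \left(-1\right)\right) = 8 \left(-7 + 0 \left(-1\right)\right) = 8 \left(-7 + 0\right) = 8 \left(-7\right) = -56$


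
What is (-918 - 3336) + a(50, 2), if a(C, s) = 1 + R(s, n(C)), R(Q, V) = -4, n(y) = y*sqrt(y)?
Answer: -4257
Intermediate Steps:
n(y) = y**(3/2)
a(C, s) = -3 (a(C, s) = 1 - 4 = -3)
(-918 - 3336) + a(50, 2) = (-918 - 3336) - 3 = -4254 - 3 = -4257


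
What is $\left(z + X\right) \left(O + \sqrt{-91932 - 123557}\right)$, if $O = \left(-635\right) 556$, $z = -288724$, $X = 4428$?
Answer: $100373545760 - 284296 i \sqrt{215489} \approx 1.0037 \cdot 10^{11} - 1.3197 \cdot 10^{8} i$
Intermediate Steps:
$O = -353060$
$\left(z + X\right) \left(O + \sqrt{-91932 - 123557}\right) = \left(-288724 + 4428\right) \left(-353060 + \sqrt{-91932 - 123557}\right) = - 284296 \left(-353060 + \sqrt{-215489}\right) = - 284296 \left(-353060 + i \sqrt{215489}\right) = 100373545760 - 284296 i \sqrt{215489}$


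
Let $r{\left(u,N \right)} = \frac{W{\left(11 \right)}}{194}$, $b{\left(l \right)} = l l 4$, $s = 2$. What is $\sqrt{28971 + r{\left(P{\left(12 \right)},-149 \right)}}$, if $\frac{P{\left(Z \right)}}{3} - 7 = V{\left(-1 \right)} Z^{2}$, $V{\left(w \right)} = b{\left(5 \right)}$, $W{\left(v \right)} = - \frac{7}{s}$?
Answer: $\frac{\sqrt{1090351877}}{194} \approx 170.21$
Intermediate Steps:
$b{\left(l \right)} = 4 l^{2}$ ($b{\left(l \right)} = l^{2} \cdot 4 = 4 l^{2}$)
$W{\left(v \right)} = - \frac{7}{2}$
$V{\left(w \right)} = 100$ ($V{\left(w \right)} = 4 \cdot 5^{2} = 4 \cdot 25 = 100$)
$P{\left(Z \right)} = 21 + 300 Z^{2}$ ($P{\left(Z \right)} = 21 + 3 \cdot 100 Z^{2} = 21 + 300 Z^{2}$)
$r{\left(u,N \right)} = - \frac{7}{388}$ ($r{\left(u,N \right)} = - \frac{7}{2 \cdot 194} = \left(- \frac{7}{2}\right) \frac{1}{194} = - \frac{7}{388}$)
$\sqrt{28971 + r{\left(P{\left(12 \right)},-149 \right)}} = \sqrt{28971 - \frac{7}{388}} = \sqrt{\frac{11240741}{388}} = \frac{\sqrt{1090351877}}{194}$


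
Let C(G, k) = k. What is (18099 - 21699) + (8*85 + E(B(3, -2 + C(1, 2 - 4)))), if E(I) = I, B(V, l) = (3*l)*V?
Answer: -2956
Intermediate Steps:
B(V, l) = 3*V*l
(18099 - 21699) + (8*85 + E(B(3, -2 + C(1, 2 - 4)))) = (18099 - 21699) + (8*85 + 3*3*(-2 + (2 - 4))) = -3600 + (680 + 3*3*(-2 - 2)) = -3600 + (680 + 3*3*(-4)) = -3600 + (680 - 36) = -3600 + 644 = -2956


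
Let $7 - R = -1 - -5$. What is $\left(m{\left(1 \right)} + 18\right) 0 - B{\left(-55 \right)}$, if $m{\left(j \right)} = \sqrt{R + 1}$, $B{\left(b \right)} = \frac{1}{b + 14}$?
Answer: $\frac{1}{41} \approx 0.02439$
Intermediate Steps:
$B{\left(b \right)} = \frac{1}{14 + b}$
$R = 3$ ($R = 7 - \left(-1 - -5\right) = 7 - \left(-1 + 5\right) = 7 - 4 = 3$)
$m{\left(j \right)} = 2$ ($m{\left(j \right)} = \sqrt{3 + 1} = \sqrt{4} = 2$)
$\left(m{\left(1 \right)} + 18\right) 0 - B{\left(-55 \right)} = \left(2 + 18\right) 0 - \frac{1}{14 - 55} = 20 \cdot 0 - \frac{1}{-41} = 0 - - \frac{1}{41} = 0 + \frac{1}{41} = \frac{1}{41}$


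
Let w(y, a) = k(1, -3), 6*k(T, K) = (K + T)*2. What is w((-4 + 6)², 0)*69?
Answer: -46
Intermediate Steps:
k(T, K) = K/3 + T/3 (k(T, K) = ((K + T)*2)/6 = (2*K + 2*T)/6 = K/3 + T/3)
w(y, a) = -⅔ (w(y, a) = (⅓)*(-3) + (⅓)*1 = -1 + ⅓ = -⅔)
w((-4 + 6)², 0)*69 = -⅔*69 = -46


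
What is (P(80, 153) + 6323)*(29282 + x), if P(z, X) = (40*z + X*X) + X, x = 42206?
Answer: 2365180480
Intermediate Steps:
P(z, X) = X + X² + 40*z (P(z, X) = (40*z + X²) + X = (X² + 40*z) + X = X + X² + 40*z)
(P(80, 153) + 6323)*(29282 + x) = ((153 + 153² + 40*80) + 6323)*(29282 + 42206) = ((153 + 23409 + 3200) + 6323)*71488 = (26762 + 6323)*71488 = 33085*71488 = 2365180480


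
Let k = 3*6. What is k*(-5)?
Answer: -90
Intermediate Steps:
k = 18
k*(-5) = 18*(-5) = -90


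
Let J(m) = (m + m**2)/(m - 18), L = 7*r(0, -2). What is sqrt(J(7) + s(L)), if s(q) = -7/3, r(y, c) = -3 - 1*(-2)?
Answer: 7*I*sqrt(165)/33 ≈ 2.7247*I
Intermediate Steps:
r(y, c) = -1 (r(y, c) = -3 + 2 = -1)
L = -7 (L = 7*(-1) = -7)
J(m) = (m + m**2)/(-18 + m)
s(q) = -7/3 (s(q) = -7*1/3 = -7/3)
sqrt(J(7) + s(L)) = sqrt(7*(1 + 7)/(-18 + 7) - 7/3) = sqrt(7*8/(-11) - 7/3) = sqrt(7*(-1/11)*8 - 7/3) = sqrt(-56/11 - 7/3) = sqrt(-245/33) = 7*I*sqrt(165)/33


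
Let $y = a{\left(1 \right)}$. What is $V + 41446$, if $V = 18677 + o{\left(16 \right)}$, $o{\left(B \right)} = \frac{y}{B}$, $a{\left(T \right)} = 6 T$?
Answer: $\frac{480987}{8} \approx 60123.0$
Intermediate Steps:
$y = 6$ ($y = 6 \cdot 1 = 6$)
$o{\left(B \right)} = \frac{6}{B}$
$V = \frac{149419}{8}$ ($V = 18677 + \frac{6}{16} = 18677 + 6 \cdot \frac{1}{16} = 18677 + \frac{3}{8} = \frac{149419}{8} \approx 18677.0$)
$V + 41446 = \frac{149419}{8} + 41446 = \frac{480987}{8}$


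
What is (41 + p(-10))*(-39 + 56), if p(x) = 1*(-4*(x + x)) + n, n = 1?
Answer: 2074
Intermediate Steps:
p(x) = 1 - 8*x (p(x) = 1*(-4*(x + x)) + 1 = 1*(-8*x) + 1 = -8*x + 1 = 1 - 8*x)
(41 + p(-10))*(-39 + 56) = (41 + (1 - 8*(-10)))*(-39 + 56) = (41 + (1 + 80))*17 = (41 + 81)*17 = 122*17 = 2074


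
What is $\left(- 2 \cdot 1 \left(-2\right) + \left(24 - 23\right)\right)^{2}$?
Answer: $25$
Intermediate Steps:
$\left(- 2 \cdot 1 \left(-2\right) + \left(24 - 23\right)\right)^{2} = \left(\left(-2\right) \left(-2\right) + \left(24 - 23\right)\right)^{2} = \left(4 + 1\right)^{2} = 5^{2} = 25$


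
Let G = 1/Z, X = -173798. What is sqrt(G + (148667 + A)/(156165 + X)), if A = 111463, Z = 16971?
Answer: I*sqrt(1321082016622700871)/299249643 ≈ 3.8409*I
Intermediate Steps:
G = 1/16971 ≈ 5.8924e-5
sqrt(G + (148667 + A)/(156165 + X)) = sqrt(1/16971 + (148667 + 111463)/(156165 - 173798)) = sqrt(1/16971 + 260130/(-17633)) = sqrt(1/16971 + 260130*(-1/17633)) = sqrt(1/16971 - 260130/17633) = sqrt(-4414648597/299249643) = I*sqrt(1321082016622700871)/299249643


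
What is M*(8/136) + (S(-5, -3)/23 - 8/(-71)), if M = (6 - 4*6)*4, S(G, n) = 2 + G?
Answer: -118069/27761 ≈ -4.2531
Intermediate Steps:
M = -72 (M = (6 - 24)*4 = -18*4 = -72)
M*(8/136) + (S(-5, -3)/23 - 8/(-71)) = -576/136 + ((2 - 5)/23 - 8/(-71)) = -576/136 + (-3*1/23 - 8*(-1/71)) = -72*1/17 + (-3/23 + 8/71) = -72/17 - 29/1633 = -118069/27761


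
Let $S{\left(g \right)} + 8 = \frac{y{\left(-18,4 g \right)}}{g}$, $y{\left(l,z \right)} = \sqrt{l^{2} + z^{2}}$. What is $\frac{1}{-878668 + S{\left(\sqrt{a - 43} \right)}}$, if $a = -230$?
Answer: $- \frac{19989879}{17564626919867} - \frac{\sqrt{30667}}{35129253839734} \approx -1.1381 \cdot 10^{-6}$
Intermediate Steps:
$S{\left(g \right)} = -8 + \frac{\sqrt{324 + 16 g^{2}}}{g}$ ($S{\left(g \right)} = -8 + \frac{\sqrt{\left(-18\right)^{2} + \left(4 g\right)^{2}}}{g} = -8 + \frac{\sqrt{324 + 16 g^{2}}}{g}$)
$\frac{1}{-878668 + S{\left(\sqrt{a - 43} \right)}} = \frac{1}{-878668 - \left(8 - \frac{2 \sqrt{81 + 4 \left(\sqrt{-230 - 43}\right)^{2}}}{\sqrt{-230 - 43}}\right)} = \frac{1}{-878668 - \left(8 - \frac{2 \sqrt{81 + 4 \left(\sqrt{-273}\right)^{2}}}{\sqrt{-273}}\right)} = \frac{1}{-878668 - \left(8 - \frac{2 \sqrt{81 + 4 \left(i \sqrt{273}\right)^{2}}}{i \sqrt{273}}\right)} = \frac{1}{-878668 - \left(8 - 2 \left(- \frac{i \sqrt{273}}{273}\right) \sqrt{81 + 4 \left(-273\right)}\right)} = \frac{1}{-878668 - \left(8 - 2 \left(- \frac{i \sqrt{273}}{273}\right) \sqrt{81 - 1092}\right)} = \frac{1}{-878668 - \left(8 - 2 \left(- \frac{i \sqrt{273}}{273}\right) \sqrt{-1011}\right)} = \frac{1}{-878668 - \left(8 - 2 \left(- \frac{i \sqrt{273}}{273}\right) i \sqrt{1011}\right)} = \frac{1}{-878668 - \left(8 - \frac{2 \sqrt{30667}}{91}\right)} = \frac{1}{-878676 + \frac{2 \sqrt{30667}}{91}}$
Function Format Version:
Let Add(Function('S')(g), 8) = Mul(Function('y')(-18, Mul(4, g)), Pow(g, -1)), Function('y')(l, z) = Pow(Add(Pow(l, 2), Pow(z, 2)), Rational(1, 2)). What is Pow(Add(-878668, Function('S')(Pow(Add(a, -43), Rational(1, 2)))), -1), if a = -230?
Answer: Add(Rational(-19989879, 17564626919867), Mul(Rational(-1, 35129253839734), Pow(30667, Rational(1, 2)))) ≈ -1.1381e-6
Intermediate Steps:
Function('S')(g) = Add(-8, Mul(Pow(g, -1), Pow(Add(324, Mul(16, Pow(g, 2))), Rational(1, 2)))) (Function('S')(g) = Add(-8, Mul(Pow(Add(Pow(-18, 2), Pow(Mul(4, g), 2)), Rational(1, 2)), Pow(g, -1))) = Add(-8, Mul(Pow(Add(324, Mul(16, Pow(g, 2))), Rational(1, 2)), Pow(g, -1))) = Add(-8, Mul(Pow(g, -1), Pow(Add(324, Mul(16, Pow(g, 2))), Rational(1, 2)))))
Pow(Add(-878668, Function('S')(Pow(Add(a, -43), Rational(1, 2)))), -1) = Pow(Add(-878668, Add(-8, Mul(2, Pow(Pow(Add(-230, -43), Rational(1, 2)), -1), Pow(Add(81, Mul(4, Pow(Pow(Add(-230, -43), Rational(1, 2)), 2))), Rational(1, 2))))), -1) = Pow(Add(-878668, Add(-8, Mul(2, Pow(Pow(-273, Rational(1, 2)), -1), Pow(Add(81, Mul(4, Pow(Pow(-273, Rational(1, 2)), 2))), Rational(1, 2))))), -1) = Pow(Add(-878668, Add(-8, Mul(2, Pow(Mul(I, Pow(273, Rational(1, 2))), -1), Pow(Add(81, Mul(4, Pow(Mul(I, Pow(273, Rational(1, 2))), 2))), Rational(1, 2))))), -1) = Pow(Add(-878668, Add(-8, Mul(2, Mul(Rational(-1, 273), I, Pow(273, Rational(1, 2))), Pow(Add(81, Mul(4, -273)), Rational(1, 2))))), -1) = Pow(Add(-878668, Add(-8, Mul(2, Mul(Rational(-1, 273), I, Pow(273, Rational(1, 2))), Pow(Add(81, -1092), Rational(1, 2))))), -1) = Pow(Add(-878668, Add(-8, Mul(2, Mul(Rational(-1, 273), I, Pow(273, Rational(1, 2))), Pow(-1011, Rational(1, 2))))), -1) = Pow(Add(-878668, Add(-8, Mul(2, Mul(Rational(-1, 273), I, Pow(273, Rational(1, 2))), Mul(I, Pow(1011, Rational(1, 2)))))), -1) = Pow(Add(-878668, Add(-8, Mul(Rational(2, 91), Pow(30667, Rational(1, 2))))), -1) = Pow(Add(-878676, Mul(Rational(2, 91), Pow(30667, Rational(1, 2)))), -1)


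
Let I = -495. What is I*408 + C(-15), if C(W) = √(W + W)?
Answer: -201960 + I*√30 ≈ -2.0196e+5 + 5.4772*I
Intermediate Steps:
C(W) = √2*√W (C(W) = √(2*W) = √2*√W)
I*408 + C(-15) = -495*408 + √2*√(-15) = -201960 + √2*(I*√15) = -201960 + I*√30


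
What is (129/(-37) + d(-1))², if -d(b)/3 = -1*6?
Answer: 288369/1369 ≈ 210.64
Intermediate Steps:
d(b) = 18 (d(b) = -(-3)*6 = -3*(-6) = 18)
(129/(-37) + d(-1))² = (129/(-37) + 18)² = (129*(-1/37) + 18)² = (-129/37 + 18)² = (537/37)² = 288369/1369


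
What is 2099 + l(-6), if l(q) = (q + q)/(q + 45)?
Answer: 27283/13 ≈ 2098.7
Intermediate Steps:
l(q) = 2*q/(45 + q) (l(q) = (2*q)/(45 + q) = 2*q/(45 + q))
2099 + l(-6) = 2099 + 2*(-6)/(45 - 6) = 2099 + 2*(-6)/39 = 2099 + 2*(-6)*(1/39) = 2099 - 4/13 = 27283/13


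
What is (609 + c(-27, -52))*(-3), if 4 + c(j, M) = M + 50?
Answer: -1809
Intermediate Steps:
c(j, M) = 46 + M (c(j, M) = -4 + (M + 50) = -4 + (50 + M) = 46 + M)
(609 + c(-27, -52))*(-3) = (609 + (46 - 52))*(-3) = (609 - 6)*(-3) = 603*(-3) = -1809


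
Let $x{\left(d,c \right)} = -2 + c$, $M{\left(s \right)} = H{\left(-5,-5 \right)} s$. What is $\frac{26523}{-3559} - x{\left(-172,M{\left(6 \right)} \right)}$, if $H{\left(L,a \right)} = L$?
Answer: $\frac{87365}{3559} \approx 24.548$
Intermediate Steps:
$M{\left(s \right)} = - 5 s$
$\frac{26523}{-3559} - x{\left(-172,M{\left(6 \right)} \right)} = \frac{26523}{-3559} - \left(-2 - 30\right) = 26523 \left(- \frac{1}{3559}\right) - \left(-2 - 30\right) = - \frac{26523}{3559} - -32 = - \frac{26523}{3559} + 32 = \frac{87365}{3559}$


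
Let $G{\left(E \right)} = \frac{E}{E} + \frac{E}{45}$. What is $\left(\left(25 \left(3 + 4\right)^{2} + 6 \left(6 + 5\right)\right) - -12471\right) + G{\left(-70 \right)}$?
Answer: $\frac{123853}{9} \approx 13761.0$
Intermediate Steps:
$G{\left(E \right)} = 1 + \frac{E}{45}$ ($G{\left(E \right)} = 1 + E \frac{1}{45} = 1 + \frac{E}{45}$)
$\left(\left(25 \left(3 + 4\right)^{2} + 6 \left(6 + 5\right)\right) - -12471\right) + G{\left(-70 \right)} = \left(\left(25 \left(3 + 4\right)^{2} + 6 \left(6 + 5\right)\right) - -12471\right) + \left(1 + \frac{1}{45} \left(-70\right)\right) = \left(\left(25 \cdot 7^{2} + 6 \cdot 11\right) + 12471\right) + \left(1 - \frac{14}{9}\right) = \left(\left(25 \cdot 49 + 66\right) + 12471\right) - \frac{5}{9} = \left(\left(1225 + 66\right) + 12471\right) - \frac{5}{9} = \left(1291 + 12471\right) - \frac{5}{9} = 13762 - \frac{5}{9} = \frac{123853}{9}$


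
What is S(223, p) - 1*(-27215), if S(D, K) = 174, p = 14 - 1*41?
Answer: 27389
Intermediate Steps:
p = -27 (p = 14 - 41 = -27)
S(223, p) - 1*(-27215) = 174 - 1*(-27215) = 174 + 27215 = 27389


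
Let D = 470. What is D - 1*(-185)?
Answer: 655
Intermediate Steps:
D - 1*(-185) = 470 - 1*(-185) = 470 + 185 = 655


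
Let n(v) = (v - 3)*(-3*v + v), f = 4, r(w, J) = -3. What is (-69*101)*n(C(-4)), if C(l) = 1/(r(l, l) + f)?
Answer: -27876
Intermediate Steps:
C(l) = 1 (C(l) = 1/(-3 + 4) = 1/1 = 1)
n(v) = -2*v*(-3 + v) (n(v) = (-3 + v)*(-2*v) = -2*v*(-3 + v))
(-69*101)*n(C(-4)) = (-69*101)*(2*1*(3 - 1*1)) = -13938*(3 - 1) = -13938*2 = -6969*4 = -27876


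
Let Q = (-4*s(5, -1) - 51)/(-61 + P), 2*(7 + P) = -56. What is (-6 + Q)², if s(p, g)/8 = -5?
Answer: 469225/9216 ≈ 50.914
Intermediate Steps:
P = -35 (P = -7 + (½)*(-56) = -7 - 28 = -35)
s(p, g) = -40 (s(p, g) = 8*(-5) = -40)
Q = -109/96 (Q = (-4*(-40) - 51)/(-61 - 35) = (160 - 51)/(-96) = 109*(-1/96) = -109/96 ≈ -1.1354)
(-6 + Q)² = (-6 - 109/96)² = (-685/96)² = 469225/9216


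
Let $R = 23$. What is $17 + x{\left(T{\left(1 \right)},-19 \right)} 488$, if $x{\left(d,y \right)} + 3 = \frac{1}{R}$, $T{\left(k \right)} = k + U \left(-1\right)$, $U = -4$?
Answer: $- \frac{32793}{23} \approx -1425.8$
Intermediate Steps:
$T{\left(k \right)} = 4 + k$ ($T{\left(k \right)} = k - -4 = k + 4 = 4 + k$)
$x{\left(d,y \right)} = - \frac{68}{23}$ ($x{\left(d,y \right)} = -3 + \frac{1}{23} = - \frac{68}{23}$)
$17 + x{\left(T{\left(1 \right)},-19 \right)} 488 = 17 - \frac{33184}{23} = - \frac{32793}{23}$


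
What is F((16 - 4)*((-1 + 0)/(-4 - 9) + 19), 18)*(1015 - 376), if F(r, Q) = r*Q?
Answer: 34229952/13 ≈ 2.6331e+6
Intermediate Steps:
F(r, Q) = Q*r
F((16 - 4)*((-1 + 0)/(-4 - 9) + 19), 18)*(1015 - 376) = (18*((16 - 4)*((-1 + 0)/(-4 - 9) + 19)))*(1015 - 376) = (18*(12*(-1/(-13) + 19)))*639 = (18*(12*(-1*(-1/13) + 19)))*639 = (18*(12*(1/13 + 19)))*639 = (18*(12*(248/13)))*639 = (18*(2976/13))*639 = (53568/13)*639 = 34229952/13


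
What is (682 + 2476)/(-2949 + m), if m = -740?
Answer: -3158/3689 ≈ -0.85606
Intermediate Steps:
(682 + 2476)/(-2949 + m) = (682 + 2476)/(-2949 - 740) = 3158/(-3689) = 3158*(-1/3689) = -3158/3689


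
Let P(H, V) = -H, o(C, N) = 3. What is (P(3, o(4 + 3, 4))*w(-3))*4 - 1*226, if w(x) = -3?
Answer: -190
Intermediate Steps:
(P(3, o(4 + 3, 4))*w(-3))*4 - 1*226 = (-1*3*(-3))*4 - 1*226 = -3*(-3)*4 - 226 = 9*4 - 226 = 36 - 226 = -190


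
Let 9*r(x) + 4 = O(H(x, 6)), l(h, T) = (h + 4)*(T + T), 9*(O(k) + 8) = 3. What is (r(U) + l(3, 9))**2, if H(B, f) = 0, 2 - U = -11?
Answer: 11336689/729 ≈ 15551.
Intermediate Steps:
U = 13 (U = 2 - 1*(-11) = 2 + 11 = 13)
O(k) = -23/3 (O(k) = -8 + (1/9)*3 = -8 + 1/3 = -23/3)
l(h, T) = 2*T*(4 + h) (l(h, T) = (4 + h)*(2*T) = 2*T*(4 + h))
r(x) = -35/27 (r(x) = -4/9 + (1/9)*(-23/3) = -4/9 - 23/27 = -35/27)
(r(U) + l(3, 9))**2 = (-35/27 + 2*9*(4 + 3))**2 = (-35/27 + 2*9*7)**2 = (-35/27 + 126)**2 = (3367/27)**2 = 11336689/729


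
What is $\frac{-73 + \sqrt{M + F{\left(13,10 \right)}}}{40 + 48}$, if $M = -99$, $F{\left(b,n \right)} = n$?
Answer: $- \frac{73}{88} + \frac{i \sqrt{89}}{88} \approx -0.82955 + 0.1072 i$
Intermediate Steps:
$\frac{-73 + \sqrt{M + F{\left(13,10 \right)}}}{40 + 48} = \frac{-73 + \sqrt{-99 + 10}}{40 + 48} = \frac{-73 + \sqrt{-89}}{88} = \left(-73 + i \sqrt{89}\right) \frac{1}{88} = - \frac{73}{88} + \frac{i \sqrt{89}}{88}$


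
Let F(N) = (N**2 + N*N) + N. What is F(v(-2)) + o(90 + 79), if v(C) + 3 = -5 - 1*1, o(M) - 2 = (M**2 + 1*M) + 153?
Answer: 29038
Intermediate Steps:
o(M) = 155 + M + M**2 (o(M) = 2 + ((M**2 + 1*M) + 153) = 2 + ((M**2 + M) + 153) = 2 + ((M + M**2) + 153) = 2 + (153 + M + M**2) = 155 + M + M**2)
v(C) = -9 (v(C) = -3 + (-5 - 1*1) = -3 + (-5 - 1) = -3 - 6 = -9)
F(N) = N + 2*N**2 (F(N) = (N**2 + N**2) + N = 2*N**2 + N = N + 2*N**2)
F(v(-2)) + o(90 + 79) = -9*(1 + 2*(-9)) + (155 + (90 + 79) + (90 + 79)**2) = -9*(1 - 18) + (155 + 169 + 169**2) = -9*(-17) + (155 + 169 + 28561) = 153 + 28885 = 29038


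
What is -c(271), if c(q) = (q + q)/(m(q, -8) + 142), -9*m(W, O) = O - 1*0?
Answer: -2439/643 ≈ -3.7932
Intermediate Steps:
m(W, O) = -O/9 (m(W, O) = -(O - 1*0)/9 = -(O + 0)/9 = -O/9)
c(q) = 9*q/643 (c(q) = (q + q)/(-1/9*(-8) + 142) = (2*q)/(8/9 + 142) = (2*q)/(1286/9) = (2*q)*(9/1286) = 9*q/643)
-c(271) = -9*271/643 = -1*2439/643 = -2439/643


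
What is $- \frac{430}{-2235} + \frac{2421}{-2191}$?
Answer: $- \frac{893761}{979377} \approx -0.91258$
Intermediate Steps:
$- \frac{430}{-2235} + \frac{2421}{-2191} = \left(-430\right) \left(- \frac{1}{2235}\right) + 2421 \left(- \frac{1}{2191}\right) = \frac{86}{447} - \frac{2421}{2191} = - \frac{893761}{979377}$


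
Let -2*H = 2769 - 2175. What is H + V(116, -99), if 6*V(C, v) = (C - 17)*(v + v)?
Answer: -3564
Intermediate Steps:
V(C, v) = v*(-17 + C)/3 (V(C, v) = ((C - 17)*(v + v))/6 = ((-17 + C)*(2*v))/6 = (2*v*(-17 + C))/6 = v*(-17 + C)/3)
H = -297 (H = -(2769 - 2175)/2 = -½*594 = -297)
H + V(116, -99) = -297 + (⅓)*(-99)*(-17 + 116) = -297 + (⅓)*(-99)*99 = -297 - 3267 = -3564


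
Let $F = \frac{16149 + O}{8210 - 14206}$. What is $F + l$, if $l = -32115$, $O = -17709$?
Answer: $- \frac{48139995}{1499} \approx -32115.0$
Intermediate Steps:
$F = \frac{390}{1499}$ ($F = \frac{16149 - 17709}{8210 - 14206} = - \frac{1560}{-5996} = \left(-1560\right) \left(- \frac{1}{5996}\right) = \frac{390}{1499} \approx 0.26017$)
$F + l = \frac{390}{1499} - 32115 = - \frac{48139995}{1499}$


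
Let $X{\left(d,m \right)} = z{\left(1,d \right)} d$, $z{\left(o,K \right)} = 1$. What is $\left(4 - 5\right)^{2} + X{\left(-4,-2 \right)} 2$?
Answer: $-7$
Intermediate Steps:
$X{\left(d,m \right)} = d$ ($X{\left(d,m \right)} = 1 d = d$)
$\left(4 - 5\right)^{2} + X{\left(-4,-2 \right)} 2 = \left(4 - 5\right)^{2} - 8 = \left(-1\right)^{2} - 8 = 1 - 8 = -7$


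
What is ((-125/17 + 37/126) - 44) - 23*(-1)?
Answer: -60103/2142 ≈ -28.059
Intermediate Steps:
((-125/17 + 37/126) - 44) - 23*(-1) = ((-125*1/17 + 37*(1/126)) - 44) + 23 = ((-125/17 + 37/126) - 44) + 23 = (-15121/2142 - 44) + 23 = -109369/2142 + 23 = -60103/2142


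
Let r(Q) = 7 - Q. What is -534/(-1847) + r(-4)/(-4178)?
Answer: 2210735/7716766 ≈ 0.28648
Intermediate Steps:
-534/(-1847) + r(-4)/(-4178) = -534/(-1847) + (7 - 1*(-4))/(-4178) = -534*(-1/1847) + (7 + 4)*(-1/4178) = 534/1847 + 11*(-1/4178) = 534/1847 - 11/4178 = 2210735/7716766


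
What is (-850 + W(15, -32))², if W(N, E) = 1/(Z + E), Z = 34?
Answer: 2886601/4 ≈ 7.2165e+5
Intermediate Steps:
W(N, E) = 1/(34 + E)
(-850 + W(15, -32))² = (-850 + 1/(34 - 32))² = (-850 + 1/2)² = (-850 + ½)² = (-1699/2)² = 2886601/4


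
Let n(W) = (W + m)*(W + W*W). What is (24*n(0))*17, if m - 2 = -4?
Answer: 0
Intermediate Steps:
m = -2 (m = 2 - 4 = -2)
n(W) = (-2 + W)*(W + W²) (n(W) = (W - 2)*(W + W*W) = (-2 + W)*(W + W²))
(24*n(0))*17 = (24*(0*(-2 + 0² - 1*0)))*17 = (24*(0*(-2 + 0 + 0)))*17 = (24*(0*(-2)))*17 = (24*0)*17 = 0*17 = 0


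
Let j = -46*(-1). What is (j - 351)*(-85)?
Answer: 25925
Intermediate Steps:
j = 46
(j - 351)*(-85) = (46 - 351)*(-85) = -305*(-85) = 25925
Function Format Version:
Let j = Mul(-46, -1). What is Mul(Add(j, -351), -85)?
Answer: 25925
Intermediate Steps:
j = 46
Mul(Add(j, -351), -85) = Mul(Add(46, -351), -85) = Mul(-305, -85) = 25925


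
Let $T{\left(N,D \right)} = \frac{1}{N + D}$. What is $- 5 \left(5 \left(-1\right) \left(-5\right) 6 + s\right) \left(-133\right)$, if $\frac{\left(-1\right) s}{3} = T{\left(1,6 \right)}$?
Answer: $99465$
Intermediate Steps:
$T{\left(N,D \right)} = \frac{1}{D + N}$
$s = - \frac{3}{7}$ ($s = - \frac{3}{6 + 1} = - \frac{3}{7} \approx -0.42857$)
$- 5 \left(5 \left(-1\right) \left(-5\right) 6 + s\right) \left(-133\right) = - 5 \left(5 \left(-1\right) \left(-5\right) 6 - \frac{3}{7}\right) \left(-133\right) = - 5 \left(\left(-5\right) \left(-5\right) 6 - \frac{3}{7}\right) \left(-133\right) = - 5 \left(25 \cdot 6 - \frac{3}{7}\right) \left(-133\right) = - 5 \left(150 - \frac{3}{7}\right) \left(-133\right) = \left(-5\right) \frac{1047}{7} \left(-133\right) = \left(- \frac{5235}{7}\right) \left(-133\right) = 99465$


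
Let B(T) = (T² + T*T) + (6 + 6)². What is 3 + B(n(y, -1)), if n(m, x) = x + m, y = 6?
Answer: 197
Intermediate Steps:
n(m, x) = m + x
B(T) = 144 + 2*T² (B(T) = (T² + T²) + 12² = 2*T² + 144 = 144 + 2*T²)
3 + B(n(y, -1)) = 3 + (144 + 2*(6 - 1)²) = 3 + (144 + 2*5²) = 3 + (144 + 2*25) = 3 + (144 + 50) = 3 + 194 = 197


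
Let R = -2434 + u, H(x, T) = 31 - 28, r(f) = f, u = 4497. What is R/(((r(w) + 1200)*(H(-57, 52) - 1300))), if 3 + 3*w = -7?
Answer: -6189/4656230 ≈ -0.0013292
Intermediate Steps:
w = -10/3 (w = -1 + (⅓)*(-7) = -1 - 7/3 = -10/3 ≈ -3.3333)
H(x, T) = 3
R = 2063 (R = -2434 + 4497 = 2063)
R/(((r(w) + 1200)*(H(-57, 52) - 1300))) = 2063/(((-10/3 + 1200)*(3 - 1300))) = 2063/(((3590/3)*(-1297))) = 2063/(-4656230/3) = 2063*(-3/4656230) = -6189/4656230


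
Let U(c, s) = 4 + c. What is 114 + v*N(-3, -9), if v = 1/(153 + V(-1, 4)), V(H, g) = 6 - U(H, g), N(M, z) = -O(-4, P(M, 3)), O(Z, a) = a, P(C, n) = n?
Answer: 5927/52 ≈ 113.98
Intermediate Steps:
N(M, z) = -3 (N(M, z) = -1*3 = -3)
V(H, g) = 2 - H (V(H, g) = 6 - (4 + H) = 6 + (-4 - H) = 2 - H)
v = 1/156 (v = 1/(153 + (2 - 1*(-1))) = 1/(153 + (2 + 1)) = 1/(153 + 3) = 1/156 ≈ 0.0064103)
114 + v*N(-3, -9) = 114 + (1/156)*(-3) = 114 - 1/52 = 5927/52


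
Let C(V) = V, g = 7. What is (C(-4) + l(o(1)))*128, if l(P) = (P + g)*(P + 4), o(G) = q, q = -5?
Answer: -768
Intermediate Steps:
o(G) = -5
l(P) = (4 + P)*(7 + P) (l(P) = (P + 7)*(P + 4) = (7 + P)*(4 + P) = (4 + P)*(7 + P))
(C(-4) + l(o(1)))*128 = (-4 + (28 + (-5)² + 11*(-5)))*128 = (-4 + (28 + 25 - 55))*128 = (-4 - 2)*128 = -6*128 = -768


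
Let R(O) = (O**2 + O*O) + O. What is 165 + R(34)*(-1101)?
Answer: -2582781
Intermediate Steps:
R(O) = O + 2*O**2 (R(O) = (O**2 + O**2) + O = 2*O**2 + O = O + 2*O**2)
165 + R(34)*(-1101) = 165 + (34*(1 + 2*34))*(-1101) = 165 + (34*(1 + 68))*(-1101) = 165 + (34*69)*(-1101) = 165 + 2346*(-1101) = 165 - 2582946 = -2582781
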